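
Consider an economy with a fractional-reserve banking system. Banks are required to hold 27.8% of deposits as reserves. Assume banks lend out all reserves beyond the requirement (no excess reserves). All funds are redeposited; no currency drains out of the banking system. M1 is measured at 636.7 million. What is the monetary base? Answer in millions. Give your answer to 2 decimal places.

177.00 million

With no currency drain and no excess reserves, the money multiplier is m = 1/rr = 1/0.278 ≈ 3.597122.
The monetary base is MB = M / m = 636.7 / 3.597122 ≈ 177.0026 million.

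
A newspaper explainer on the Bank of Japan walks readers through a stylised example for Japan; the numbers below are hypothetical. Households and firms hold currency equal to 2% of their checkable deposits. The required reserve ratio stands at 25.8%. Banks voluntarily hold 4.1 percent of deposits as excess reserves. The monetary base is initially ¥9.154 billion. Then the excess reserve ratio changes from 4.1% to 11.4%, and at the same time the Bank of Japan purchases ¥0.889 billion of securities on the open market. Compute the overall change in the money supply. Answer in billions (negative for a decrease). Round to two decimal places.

Before: m₁ = (1 + 0.02) / (0.258 + 0.041 + 0.02) ≈ 3.19749, MB₁ = 9.154, so M₁ = 3.19749 × 9.154 ≈ 29.2698 billion.
After: m₂ = (1 + 0.02) / (0.258 + 0.114 + 0.02) ≈ 2.60204, MB₂ = 9.154 + 0.889 = 10.043, so M₂ = 2.60204 × 10.043 ≈ 26.1323 billion.
ΔM = M₂ − M₁ = 26.1323 − 29.2698 = -3.1375 billion.

-3.14 billion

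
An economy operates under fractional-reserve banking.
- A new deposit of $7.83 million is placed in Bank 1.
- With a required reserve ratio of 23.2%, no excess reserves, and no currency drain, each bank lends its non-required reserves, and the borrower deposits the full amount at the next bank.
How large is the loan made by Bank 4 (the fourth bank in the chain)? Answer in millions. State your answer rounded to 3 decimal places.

Each bank lends a fraction (1 − rr) = 0.7680 of the deposit it receives, so Bank 4 receives 7.83·0.7680^3 and lends 7.83·0.7680^4 ≈ 2.7240 million.

$2.724 million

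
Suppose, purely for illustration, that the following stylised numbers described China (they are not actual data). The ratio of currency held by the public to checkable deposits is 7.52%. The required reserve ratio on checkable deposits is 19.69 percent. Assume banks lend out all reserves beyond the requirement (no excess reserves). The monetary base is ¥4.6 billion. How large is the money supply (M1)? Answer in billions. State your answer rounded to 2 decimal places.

¥18.18 billion

The money multiplier is m = (1 + c) / (rr + c) = (1 + 0.0752) / (0.1969 + 0.0752) ≈ 3.9515.
So M = m × MB = 3.9515 × 4.6 = 18.1769 billion.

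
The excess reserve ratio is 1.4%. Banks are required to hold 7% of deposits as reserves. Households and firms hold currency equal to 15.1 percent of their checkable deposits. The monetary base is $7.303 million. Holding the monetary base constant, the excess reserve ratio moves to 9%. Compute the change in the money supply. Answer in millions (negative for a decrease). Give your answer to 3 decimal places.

-8.741 million

Initially m₁ = (1 + 0.151) / (0.07 + 0.014 + 0.151) ≈ 4.89787, so M₁ = 4.89787 × 7.303 ≈ 35.7691 million.
After the change m₂ = (1 + 0.151) / (0.07 + 0.09 + 0.151) ≈ 3.70096, so M₂ = 3.70096 × 7.303 ≈ 27.0281 million.
ΔM = M₂ − M₁ = 27.0281 − 35.7691 = -8.741 million.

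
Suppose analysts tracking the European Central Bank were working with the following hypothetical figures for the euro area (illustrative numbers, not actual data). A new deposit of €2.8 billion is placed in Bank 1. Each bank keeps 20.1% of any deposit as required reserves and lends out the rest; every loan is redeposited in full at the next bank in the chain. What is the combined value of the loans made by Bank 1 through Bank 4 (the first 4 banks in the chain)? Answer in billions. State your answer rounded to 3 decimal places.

Bank i lends (1 − rr)^i of the original deposit: Bank 1 lends 2.8·0.7990 = 2.2372, Bank 2 lends 2.8·0.7990² ≈ 1.7875, and so on.
Summing a geometric series: total = 2.8·[0.7990·(1 − 0.7990^4) / (1 − 0.7990)] ≈ 6.5941 billion.

€6.594 billion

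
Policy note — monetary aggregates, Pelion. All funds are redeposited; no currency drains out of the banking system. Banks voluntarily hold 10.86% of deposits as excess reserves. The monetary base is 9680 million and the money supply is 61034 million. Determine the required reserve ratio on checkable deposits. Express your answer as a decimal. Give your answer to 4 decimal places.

0.0500

Using m = M/MB = 61034/9680 ≈ 6.305165. Since m = (1 + c)/(c + rr + e), the denominator satisfies c + rr + e = (1 + c)/m = (1 + 0) / 6.305165 ≈ 0.158600.
With c = 0 and e = 0.1086, the required reserve ratio on checkable deposits is 0.158600 − 0 − 0.1086 = 0.05.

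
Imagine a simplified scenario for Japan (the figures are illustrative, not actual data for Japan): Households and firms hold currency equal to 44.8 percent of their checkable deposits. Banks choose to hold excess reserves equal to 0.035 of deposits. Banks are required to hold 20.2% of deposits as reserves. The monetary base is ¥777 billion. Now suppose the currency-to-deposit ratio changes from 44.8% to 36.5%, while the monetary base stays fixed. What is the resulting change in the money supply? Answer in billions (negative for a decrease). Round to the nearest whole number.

Initially m₁ = (1 + 0.448) / (0.202 + 0.035 + 0.448) ≈ 2.1139, so M₁ = 2.1139 × 777 = 1642.5003 billion.
After the change m₂ = (1 + 0.365) / (0.202 + 0.035 + 0.365) ≈ 2.2674, so M₂ = 2.2674 × 777 = 1761.7698 billion.
ΔM = M₂ − M₁ = 1761.7698 − 1642.5003 = 119.2695 billion.

¥119 billion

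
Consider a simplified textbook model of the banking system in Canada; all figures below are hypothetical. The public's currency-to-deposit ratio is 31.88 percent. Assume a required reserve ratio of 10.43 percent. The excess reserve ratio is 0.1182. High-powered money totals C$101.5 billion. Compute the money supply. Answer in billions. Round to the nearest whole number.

C$247 billion

The money multiplier is m = (1 + c) / (rr + e + c) = (1 + 0.3188) / (0.1043 + 0.1182 + 0.3188) ≈ 2.4364.
So M = m × MB = 2.4364 × 101.5 = 247.2946 billion.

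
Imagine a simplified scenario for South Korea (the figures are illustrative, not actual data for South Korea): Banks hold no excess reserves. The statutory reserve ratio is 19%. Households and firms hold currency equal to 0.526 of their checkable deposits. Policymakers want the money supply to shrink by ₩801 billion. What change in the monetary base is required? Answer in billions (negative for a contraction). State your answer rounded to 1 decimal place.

The money multiplier is m = (1 + c) / (rr + c) = (1 + 0.526) / (0.19 + 0.526) ≈ 2.13128.
ΔMB = ΔM / m = (−801) / 2.13128 ≈ -375.8305 billion.

-375.8 billion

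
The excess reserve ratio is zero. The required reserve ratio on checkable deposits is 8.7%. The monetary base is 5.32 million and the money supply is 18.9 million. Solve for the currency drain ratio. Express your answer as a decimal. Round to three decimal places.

Using m = M/MB = 18.9/5.32 ≈ 3.552632. From m = (1 + c)/(c + rr + e), rearranging gives 1 + c = m·(c + rr + e), so c·(1 − m) = m·(rr + e) − 1.
Hence c = [m·(rr + e) − 1]/(1 − m) = [3.552632 × (0.087 + 0) − 1] / (1 − 3.552632) ≈ 0.270670.

0.271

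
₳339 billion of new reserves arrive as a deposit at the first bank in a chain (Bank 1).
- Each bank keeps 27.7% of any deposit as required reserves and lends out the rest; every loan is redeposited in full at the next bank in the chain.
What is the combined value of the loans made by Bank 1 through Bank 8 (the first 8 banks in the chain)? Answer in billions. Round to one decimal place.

₳818.8 billion

Bank i lends (1 − rr)^i of the original deposit: Bank 1 lends 339·0.7230 = 245.0970, Bank 2 lends 339·0.7230² ≈ 177.2051, and so on.
Summing a geometric series: total = 339·[0.7230·(1 − 0.7230^8) / (1 − 0.7230)] ≈ 818.7628 billion.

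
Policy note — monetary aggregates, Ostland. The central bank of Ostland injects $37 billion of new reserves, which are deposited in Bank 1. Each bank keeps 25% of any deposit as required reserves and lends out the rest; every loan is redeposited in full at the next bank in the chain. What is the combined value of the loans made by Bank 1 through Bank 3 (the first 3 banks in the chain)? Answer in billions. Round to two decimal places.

Bank i lends (1 − rr)^i of the original deposit: Bank 1 lends 37·0.7500 = 27.7500, Bank 2 lends 37·0.7500² = 20.8125, and so on.
Summing a geometric series: total = 37·[0.7500·(1 − 0.7500^3) / (1 − 0.7500)] ≈ 64.1719 billion.

$64.17 billion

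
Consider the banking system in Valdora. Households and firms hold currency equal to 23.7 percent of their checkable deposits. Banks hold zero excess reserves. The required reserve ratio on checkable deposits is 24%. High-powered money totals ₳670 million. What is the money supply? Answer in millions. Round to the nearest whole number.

₳1738 million

The money multiplier is m = (1 + c) / (rr + c) = (1 + 0.237) / (0.24 + 0.237) ≈ 2.5933.
So M = m × MB = 2.5933 × 670 = 1737.511 million.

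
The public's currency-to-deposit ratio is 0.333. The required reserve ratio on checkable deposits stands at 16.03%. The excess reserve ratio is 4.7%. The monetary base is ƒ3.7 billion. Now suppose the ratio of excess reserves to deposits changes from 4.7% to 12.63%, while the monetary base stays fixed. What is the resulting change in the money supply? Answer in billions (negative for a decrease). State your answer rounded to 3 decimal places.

-1.168 billion

Initially m₁ = (1 + 0.333) / (0.1603 + 0.047 + 0.333) ≈ 2.46715, so M₁ = 2.46715 × 3.7 ≈ 9.1285 billion.
After the change m₂ = (1 + 0.333) / (0.1603 + 0.1263 + 0.333) ≈ 2.15139, so M₂ = 2.15139 × 3.7 ≈ 7.9601 billion.
ΔM = M₂ − M₁ = 7.9601 − 9.1285 = -1.1684 billion.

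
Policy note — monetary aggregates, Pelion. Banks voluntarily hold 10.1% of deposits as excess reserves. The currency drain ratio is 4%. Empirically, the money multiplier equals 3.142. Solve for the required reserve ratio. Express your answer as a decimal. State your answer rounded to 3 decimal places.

Using m = 3.142. Since m = (1 + c)/(c + rr + e), the denominator satisfies c + rr + e = (1 + c)/m = (1 + 0.04) / 3.142 ≈ 0.330999.
With c = 0.04 and e = 0.101, the required reserve ratio is 0.330999 − 0.04 − 0.101 = 0.189999.

0.190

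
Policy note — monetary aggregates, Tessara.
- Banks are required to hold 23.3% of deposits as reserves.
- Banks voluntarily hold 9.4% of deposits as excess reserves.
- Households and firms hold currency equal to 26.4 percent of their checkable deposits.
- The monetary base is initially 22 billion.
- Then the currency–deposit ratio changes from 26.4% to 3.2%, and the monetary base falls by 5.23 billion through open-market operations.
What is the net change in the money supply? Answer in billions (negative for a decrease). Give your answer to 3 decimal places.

Before: m₁ = (1 + 0.264) / (0.233 + 0.094 + 0.264) ≈ 2.138748, MB₁ = 22, so M₁ = 2.138748 × 22 ≈ 47.0525 billion.
After: m₂ = (1 + 0.032) / (0.233 + 0.094 + 0.032) ≈ 2.874652, MB₂ = 22 − 5.23 = 16.77, so M₂ = 2.874652 × 16.77 ≈ 48.2079 billion.
ΔM = M₂ − M₁ = 48.2079 − 47.0525 = 1.1554 billion.

1.155 billion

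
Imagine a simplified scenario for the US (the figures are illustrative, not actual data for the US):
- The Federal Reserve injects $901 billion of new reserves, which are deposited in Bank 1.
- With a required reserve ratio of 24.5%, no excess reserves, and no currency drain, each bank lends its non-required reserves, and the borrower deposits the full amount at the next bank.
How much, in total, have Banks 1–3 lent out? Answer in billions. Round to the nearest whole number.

$1582 billion

Bank i lends (1 − rr)^i of the original deposit: Bank 1 lends 901·0.7550 = 680.2550, Bank 2 lends 901·0.7550² ≈ 513.5925, and so on.
Summing a geometric series: total = 901·[0.7550·(1 − 0.7550^3) / (1 − 0.7550)] ≈ 1581.6099 billion.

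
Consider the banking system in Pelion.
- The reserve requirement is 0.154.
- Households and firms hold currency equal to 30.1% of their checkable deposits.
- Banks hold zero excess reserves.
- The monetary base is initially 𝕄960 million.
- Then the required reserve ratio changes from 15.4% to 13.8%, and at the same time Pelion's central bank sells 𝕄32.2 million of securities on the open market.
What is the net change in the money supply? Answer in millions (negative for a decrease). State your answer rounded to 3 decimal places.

Before: m₁ = (1 + 0.301) / (0.154 + 0.301) ≈ 2.8593407, MB₁ = 960, so M₁ = 2.8593407 × 960 ≈ 2744.9671 million.
After: m₂ = (1 + 0.301) / (0.138 + 0.301) ≈ 2.9635535, MB₂ = 960 − 32.2 = 927.8, so M₂ = 2.9635535 × 927.8 ≈ 2749.5849 million.
ΔM = M₂ − M₁ = 2749.5849 − 2744.9671 = 4.6178 million.

𝕄4.618 million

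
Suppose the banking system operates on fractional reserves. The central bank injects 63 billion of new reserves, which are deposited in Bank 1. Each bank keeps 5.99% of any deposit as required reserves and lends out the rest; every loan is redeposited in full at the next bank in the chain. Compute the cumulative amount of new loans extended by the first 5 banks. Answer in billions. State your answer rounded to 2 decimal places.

262.72 billion

Bank i lends (1 − rr)^i of the original deposit: Bank 1 lends 63·0.9401 = 59.2263, Bank 2 lends 63·0.9401² ≈ 55.6786, and so on.
Summing a geometric series: total = 63·[0.9401·(1 − 0.9401^5) / (1 − 0.9401)] ≈ 262.7171 billion.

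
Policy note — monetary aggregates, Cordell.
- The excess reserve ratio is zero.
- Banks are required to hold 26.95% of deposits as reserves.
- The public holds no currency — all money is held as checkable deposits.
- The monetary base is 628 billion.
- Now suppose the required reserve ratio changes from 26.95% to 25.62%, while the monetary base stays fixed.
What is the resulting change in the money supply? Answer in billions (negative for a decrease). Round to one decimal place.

121.0 billion

Initially m₁ = 1 / (0.2695) ≈ 3.71058, so M₁ = 3.71058 × 628 ≈ 2330.2442 billion.
After the change m₂ = 1 / (0.2562) ≈ 3.90320, so M₂ = 3.90320 × 628 = 2451.2096 billion.
ΔM = M₂ − M₁ = 2451.2096 − 2330.2442 = 120.9654 billion.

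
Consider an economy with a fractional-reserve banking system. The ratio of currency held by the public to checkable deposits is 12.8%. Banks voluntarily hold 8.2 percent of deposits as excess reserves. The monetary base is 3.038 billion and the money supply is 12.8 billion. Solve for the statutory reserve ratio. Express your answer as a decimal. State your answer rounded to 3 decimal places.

0.058

Using m = M/MB = 12.8/3.038 ≈ 4.213298. Since m = (1 + c)/(c + rr + e), the denominator satisfies c + rr + e = (1 + c)/m = (1 + 0.128) / 4.213298 ≈ 0.267724.
With c = 0.128 and e = 0.082, the statutory reserve ratio is 0.267724 − 0.128 − 0.082 = 0.057724.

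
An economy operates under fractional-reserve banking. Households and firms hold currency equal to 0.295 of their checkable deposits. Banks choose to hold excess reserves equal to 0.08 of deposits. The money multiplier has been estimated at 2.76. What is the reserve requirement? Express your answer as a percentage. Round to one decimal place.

9.4%

Using m = 2.76. Since m = (1 + c)/(c + rr + e), the denominator satisfies c + rr + e = (1 + c)/m = (1 + 0.295) / 2.76 ≈ 0.469203.
With c = 0.295 and e = 0.08, the reserve requirement is 0.469203 − 0.295 − 0.08 = 0.094203.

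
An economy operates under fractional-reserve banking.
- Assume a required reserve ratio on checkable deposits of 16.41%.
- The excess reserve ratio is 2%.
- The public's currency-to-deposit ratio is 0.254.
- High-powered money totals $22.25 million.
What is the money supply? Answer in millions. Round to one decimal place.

The money multiplier is m = (1 + c) / (rr + e + c) = (1 + 0.254) / (0.1641 + 0.02 + 0.254) ≈ 2.8624.
So M = m × MB = 2.8624 × 22.25 = 63.6884 million.

$63.7 million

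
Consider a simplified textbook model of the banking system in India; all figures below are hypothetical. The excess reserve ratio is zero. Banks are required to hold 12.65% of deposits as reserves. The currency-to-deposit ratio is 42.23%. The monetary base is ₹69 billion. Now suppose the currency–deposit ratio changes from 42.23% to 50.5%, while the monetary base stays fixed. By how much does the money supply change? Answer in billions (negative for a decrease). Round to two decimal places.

Initially m₁ = (1 + 0.4223) / (0.1265 + 0.4223) ≈ 2.59165, so M₁ = 2.59165 × 69 ≈ 178.8238 billion.
After the change m₂ = (1 + 0.505) / (0.1265 + 0.505) ≈ 2.38321, so M₂ = 2.38321 × 69 ≈ 164.4415 billion.
ΔM = M₂ − M₁ = 164.4415 − 178.8238 = -14.3823 billion.

-14.38 billion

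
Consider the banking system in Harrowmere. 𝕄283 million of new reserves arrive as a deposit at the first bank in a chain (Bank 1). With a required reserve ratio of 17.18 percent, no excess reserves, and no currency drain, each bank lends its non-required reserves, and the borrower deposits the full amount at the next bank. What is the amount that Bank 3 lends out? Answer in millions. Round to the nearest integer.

𝕄161 million

Each bank lends a fraction (1 − rr) = 0.8282 of the deposit it receives, so Bank 3 receives 283·0.8282^2 and lends 283·0.8282^3 ≈ 160.7652 million.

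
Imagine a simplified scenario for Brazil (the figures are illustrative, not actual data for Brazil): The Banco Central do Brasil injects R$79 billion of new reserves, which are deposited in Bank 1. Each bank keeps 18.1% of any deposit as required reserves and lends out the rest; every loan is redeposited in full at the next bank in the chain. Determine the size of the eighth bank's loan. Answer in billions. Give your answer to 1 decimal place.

Each bank lends a fraction (1 − rr) = 0.8190 of the deposit it receives, so Bank 8 receives 79·0.8190^7 and lends 79·0.8190^8 ≈ 15.9918 billion.

R$16.0 billion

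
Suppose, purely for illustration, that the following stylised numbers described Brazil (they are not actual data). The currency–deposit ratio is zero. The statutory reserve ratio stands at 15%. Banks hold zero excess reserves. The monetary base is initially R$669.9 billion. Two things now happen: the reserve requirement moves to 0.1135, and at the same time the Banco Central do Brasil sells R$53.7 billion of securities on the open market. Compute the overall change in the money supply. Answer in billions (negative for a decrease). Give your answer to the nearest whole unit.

R$963 billion

Before: m₁ = 1 / (0.15) ≈ 6.6667, MB₁ = 669.9, so M₁ = 6.6667 × 669.9 ≈ 4466.0223 billion.
After: m₂ = 1 / (0.1135) ≈ 8.8106, MB₂ = 669.9 − 53.7 = 616.2, so M₂ = 8.8106 × 616.2 ≈ 5429.0917 billion.
ΔM = M₂ − M₁ = 5429.0917 − 4466.0223 = 963.0694 billion.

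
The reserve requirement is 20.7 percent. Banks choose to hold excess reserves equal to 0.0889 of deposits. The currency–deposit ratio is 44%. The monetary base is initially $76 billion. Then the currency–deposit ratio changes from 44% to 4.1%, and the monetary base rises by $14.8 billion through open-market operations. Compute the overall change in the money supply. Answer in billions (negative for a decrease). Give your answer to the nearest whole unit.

$132 billion

Before: m₁ = (1 + 0.44) / (0.207 + 0.0889 + 0.44) ≈ 1.9568, MB₁ = 76, so M₁ = 1.9568 × 76 = 148.7168 billion.
After: m₂ = (1 + 0.041) / (0.207 + 0.0889 + 0.041) ≈ 3.0899, MB₂ = 76 + 14.8 = 90.8, so M₂ = 3.0899 × 90.8 ≈ 280.5629 billion.
ΔM = M₂ − M₁ = 280.5629 − 148.7168 = 131.8461 billion.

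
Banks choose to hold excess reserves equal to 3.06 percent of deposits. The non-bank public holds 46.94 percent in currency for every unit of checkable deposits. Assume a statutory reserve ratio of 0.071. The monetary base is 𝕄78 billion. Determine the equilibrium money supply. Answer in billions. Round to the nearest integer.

𝕄201 billion

The money multiplier is m = (1 + c) / (rr + e + c) = (1 + 0.4694) / (0.071 + 0.0306 + 0.4694) ≈ 2.5734.
So M = m × MB = 2.5734 × 78 = 200.7252 billion.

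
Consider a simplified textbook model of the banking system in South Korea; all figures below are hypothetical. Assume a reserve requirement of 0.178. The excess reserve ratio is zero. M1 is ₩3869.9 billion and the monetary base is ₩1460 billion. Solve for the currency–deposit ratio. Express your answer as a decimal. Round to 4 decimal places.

0.3200

Using m = M/MB = 3869.9/1460 ≈ 2.650616. From m = (1 + c)/(c + rr + e), rearranging gives 1 + c = m·(c + rr + e), so c·(1 − m) = m·(rr + e) − 1.
Hence c = [m·(rr + e) − 1]/(1 − m) = [2.650616 × (0.178 + 0) − 1] / (1 − 2.650616) ≈ 0.319996.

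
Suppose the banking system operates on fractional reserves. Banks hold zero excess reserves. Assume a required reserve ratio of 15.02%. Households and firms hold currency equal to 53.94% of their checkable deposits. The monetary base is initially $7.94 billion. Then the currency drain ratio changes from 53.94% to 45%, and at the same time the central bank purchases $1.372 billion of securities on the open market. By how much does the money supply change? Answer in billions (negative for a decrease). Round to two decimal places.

$4.77 billion

Before: m₁ = (1 + 0.5394) / (0.1502 + 0.5394) ≈ 2.2323, MB₁ = 7.94, so M₁ = 2.2323 × 7.94 ≈ 17.7245 billion.
After: m₂ = (1 + 0.45) / (0.1502 + 0.45) ≈ 2.4159, MB₂ = 7.94 + 1.372 = 9.312, so M₂ = 2.4159 × 9.312 ≈ 22.4969 billion.
ΔM = M₂ − M₁ = 22.4969 − 17.7245 = 4.7724 billion.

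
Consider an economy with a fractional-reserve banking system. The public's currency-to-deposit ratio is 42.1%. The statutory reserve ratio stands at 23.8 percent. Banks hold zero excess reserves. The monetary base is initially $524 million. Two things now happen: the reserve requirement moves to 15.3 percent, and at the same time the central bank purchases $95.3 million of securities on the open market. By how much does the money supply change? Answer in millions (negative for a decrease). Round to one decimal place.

Before: m₁ = (1 + 0.421) / (0.238 + 0.421) ≈ 2.15630, MB₁ = 524, so M₁ = 2.15630 × 524 = 1129.9012 million.
After: m₂ = (1 + 0.421) / (0.153 + 0.421) ≈ 2.47561, MB₂ = 524 + 95.3 = 619.3, so M₂ = 2.47561 × 619.3 ≈ 1533.1453 million.
ΔM = M₂ − M₁ = 1533.1453 − 1129.9012 = 403.2441 million.

$403.2 million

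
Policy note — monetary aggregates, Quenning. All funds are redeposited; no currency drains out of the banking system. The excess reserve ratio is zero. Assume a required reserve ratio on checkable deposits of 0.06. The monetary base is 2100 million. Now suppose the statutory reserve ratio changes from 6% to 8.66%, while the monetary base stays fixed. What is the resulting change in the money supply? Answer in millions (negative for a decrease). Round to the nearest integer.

-10751 million

Initially m₁ = 1 / (0.06) ≈ 16.66667, so M₁ = 16.66667 × 2100 = 35000.007 million.
After the change m₂ = 1 / (0.0866) ≈ 11.54734, so M₂ = 11.54734 × 2100 = 24249.414 million.
ΔM = M₂ − M₁ = 24249.414 − 35000.007 = -10750.593 million.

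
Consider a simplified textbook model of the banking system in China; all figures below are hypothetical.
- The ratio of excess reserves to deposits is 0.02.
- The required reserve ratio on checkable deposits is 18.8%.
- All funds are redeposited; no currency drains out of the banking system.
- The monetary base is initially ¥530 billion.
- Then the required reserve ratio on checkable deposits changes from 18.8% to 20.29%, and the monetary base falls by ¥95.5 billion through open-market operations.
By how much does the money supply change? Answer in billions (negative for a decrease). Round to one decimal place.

Before: m₁ = 1 / (0.188 + 0.02) ≈ 4.80769, MB₁ = 530, so M₁ = 4.80769 × 530 = 2548.0757 billion.
After: m₂ = 1 / (0.2029 + 0.02) ≈ 4.48632, MB₂ = 530 − 95.5 = 434.5, so M₂ = 4.48632 × 434.5 ≈ 1949.306 billion.
ΔM = M₂ − M₁ = 1949.306 − 2548.0757 = -598.7697 billion.

-598.8 billion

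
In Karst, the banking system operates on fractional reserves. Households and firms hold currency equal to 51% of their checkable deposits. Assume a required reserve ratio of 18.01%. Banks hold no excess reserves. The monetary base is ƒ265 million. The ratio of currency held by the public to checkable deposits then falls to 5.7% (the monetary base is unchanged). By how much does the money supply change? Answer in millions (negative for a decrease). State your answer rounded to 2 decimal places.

Initially m₁ = (1 + 0.51) / (0.1801 + 0.51) ≈ 2.188089, so M₁ = 2.188089 × 265 ≈ 579.8436 million.
After the change m₂ = (1 + 0.057) / (0.1801 + 0.057) ≈ 4.458035, so M₂ = 4.458035 × 265 ≈ 1181.3793 million.
ΔM = M₂ − M₁ = 1181.3793 − 579.8436 = 601.5357 million.

ƒ601.54 million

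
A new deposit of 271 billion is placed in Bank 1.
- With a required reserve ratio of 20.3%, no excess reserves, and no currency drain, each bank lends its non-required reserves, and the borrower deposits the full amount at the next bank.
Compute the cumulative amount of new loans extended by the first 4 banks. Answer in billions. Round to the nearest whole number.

635 billion

Bank i lends (1 − rr)^i of the original deposit: Bank 1 lends 271·0.7970 = 215.9870, Bank 2 lends 271·0.7970² ≈ 172.1416, and so on.
Summing a geometric series: total = 271·[0.7970·(1 − 0.7970^4) / (1 − 0.7970)] ≈ 634.6714 billion.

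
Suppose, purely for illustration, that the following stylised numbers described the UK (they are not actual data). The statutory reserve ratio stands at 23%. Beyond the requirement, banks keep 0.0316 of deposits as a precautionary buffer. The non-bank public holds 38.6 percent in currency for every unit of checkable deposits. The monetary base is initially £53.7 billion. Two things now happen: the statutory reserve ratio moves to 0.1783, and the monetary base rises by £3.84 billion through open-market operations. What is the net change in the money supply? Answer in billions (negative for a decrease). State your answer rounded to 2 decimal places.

Before: m₁ = (1 + 0.386) / (0.23 + 0.0316 + 0.386) ≈ 2.14021, MB₁ = 53.7, so M₁ = 2.14021 × 53.7 ≈ 114.9293 billion.
After: m₂ = (1 + 0.386) / (0.1783 + 0.0316 + 0.386) ≈ 2.32589, MB₂ = 53.7 + 3.84 = 57.54, so M₂ = 2.32589 × 57.54 ≈ 133.8317 billion.
ΔM = M₂ − M₁ = 133.8317 − 114.9293 = 18.9024 billion.

£18.90 billion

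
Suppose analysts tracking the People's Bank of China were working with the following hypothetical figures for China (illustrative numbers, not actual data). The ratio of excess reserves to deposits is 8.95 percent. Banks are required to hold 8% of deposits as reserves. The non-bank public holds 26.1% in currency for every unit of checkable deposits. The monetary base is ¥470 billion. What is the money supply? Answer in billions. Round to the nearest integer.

The money multiplier is m = (1 + c) / (rr + e + c) = (1 + 0.261) / (0.08 + 0.0895 + 0.261) ≈ 2.9292.
So M = m × MB = 2.9292 × 470 = 1376.724 billion.

¥1377 billion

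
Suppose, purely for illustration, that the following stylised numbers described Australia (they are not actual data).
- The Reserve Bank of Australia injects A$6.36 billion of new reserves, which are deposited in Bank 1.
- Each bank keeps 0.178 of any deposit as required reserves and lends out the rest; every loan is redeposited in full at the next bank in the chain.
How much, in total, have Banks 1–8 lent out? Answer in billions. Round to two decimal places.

Bank i lends (1 − rr)^i of the original deposit: Bank 1 lends 6.36·0.8220 ≈ 5.2279, Bank 2 lends 6.36·0.8220² ≈ 4.2974, and so on.
Summing a geometric series: total = 6.36·[0.8220·(1 − 0.8220^8) / (1 − 0.8220)] ≈ 23.2485 billion.

A$23.25 billion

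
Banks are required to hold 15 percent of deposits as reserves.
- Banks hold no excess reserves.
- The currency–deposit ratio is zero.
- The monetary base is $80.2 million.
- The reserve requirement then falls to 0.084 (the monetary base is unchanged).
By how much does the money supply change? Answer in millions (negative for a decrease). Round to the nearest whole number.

$420 million

Initially m₁ = 1 / (0.15) ≈ 6.6667, so M₁ = 6.6667 × 80.2 ≈ 534.6693 million.
After the change m₂ = 1 / (0.084) ≈ 11.9048, so M₂ = 11.9048 × 80.2 ≈ 954.765 million.
ΔM = M₂ − M₁ = 954.765 − 534.6693 = 420.0957 million.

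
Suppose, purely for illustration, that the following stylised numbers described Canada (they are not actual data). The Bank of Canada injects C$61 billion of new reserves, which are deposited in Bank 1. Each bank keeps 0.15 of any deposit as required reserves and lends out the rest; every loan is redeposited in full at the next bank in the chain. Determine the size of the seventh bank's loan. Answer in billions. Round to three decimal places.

Each bank lends a fraction (1 − rr) = 0.8500 of the deposit it receives, so Bank 7 receives 61·0.8500^6 and lends 61·0.8500^7 ≈ 19.5552 billion.

C$19.555 billion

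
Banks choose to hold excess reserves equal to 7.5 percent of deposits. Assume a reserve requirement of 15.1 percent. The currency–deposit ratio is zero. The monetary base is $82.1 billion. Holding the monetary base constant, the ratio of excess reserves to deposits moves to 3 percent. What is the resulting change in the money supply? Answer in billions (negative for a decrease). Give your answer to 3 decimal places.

$90.317 billion

Initially m₁ = 1 / (0.151 + 0.075) ≈ 4.424779, so M₁ = 4.424779 × 82.1 ≈ 363.2744 billion.
After the change m₂ = 1 / (0.151 + 0.03) ≈ 5.524862, so M₂ = 5.524862 × 82.1 ≈ 453.5912 billion.
ΔM = M₂ − M₁ = 453.5912 − 363.2744 = 90.3168 billion.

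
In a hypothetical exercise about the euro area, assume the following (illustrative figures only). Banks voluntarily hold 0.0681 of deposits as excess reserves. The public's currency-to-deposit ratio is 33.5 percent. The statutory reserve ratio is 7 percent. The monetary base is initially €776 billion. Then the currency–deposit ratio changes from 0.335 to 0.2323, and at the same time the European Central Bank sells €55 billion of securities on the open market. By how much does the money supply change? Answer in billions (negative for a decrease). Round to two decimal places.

Before: m₁ = (1 + 0.335) / (0.07 + 0.0681 + 0.335) ≈ 2.821814, MB₁ = 776, so M₁ = 2.821814 × 776 ≈ 2189.7277 billion.
After: m₂ = (1 + 0.2323) / (0.07 + 0.0681 + 0.2323) ≈ 3.326944, MB₂ = 776 − 55 = 721, so M₂ = 3.326944 × 721 ≈ 2398.7266 billion.
ΔM = M₂ − M₁ = 2398.7266 − 2189.7277 = 208.9989 billion.

€209.00 billion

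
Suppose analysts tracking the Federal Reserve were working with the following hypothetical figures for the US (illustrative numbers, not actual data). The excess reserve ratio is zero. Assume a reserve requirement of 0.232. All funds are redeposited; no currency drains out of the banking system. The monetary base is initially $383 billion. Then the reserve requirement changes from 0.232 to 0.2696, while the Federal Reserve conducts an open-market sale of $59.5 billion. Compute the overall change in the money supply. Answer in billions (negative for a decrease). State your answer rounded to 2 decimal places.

Before: m₁ = 1 / (0.232) ≈ 4.310345, MB₁ = 383, so M₁ = 4.310345 × 383 ≈ 1650.8621 billion.
After: m₂ = 1 / (0.2696) ≈ 3.709199, MB₂ = 383 − 59.5 = 323.5, so M₂ = 3.709199 × 323.5 ≈ 1199.9259 billion.
ΔM = M₂ − M₁ = 1199.9259 − 1650.8621 = -450.9362 billion.

-450.94 billion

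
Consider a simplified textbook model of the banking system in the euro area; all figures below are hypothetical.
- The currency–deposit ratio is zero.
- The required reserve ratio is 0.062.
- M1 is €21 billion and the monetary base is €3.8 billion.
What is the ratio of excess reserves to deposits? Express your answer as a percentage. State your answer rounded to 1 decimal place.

Using m = M/MB = 21/3.8 ≈ 5.526316. Since m = (1 + c)/(c + rr + e), the denominator satisfies c + rr + e = (1 + c)/m = (1 + 0) / 5.526316 ≈ 0.180952.
With c = 0 and rr = 0.062, the ratio of excess reserves to deposits is 0.180952 − 0 − 0.062 = 0.118952.

11.9%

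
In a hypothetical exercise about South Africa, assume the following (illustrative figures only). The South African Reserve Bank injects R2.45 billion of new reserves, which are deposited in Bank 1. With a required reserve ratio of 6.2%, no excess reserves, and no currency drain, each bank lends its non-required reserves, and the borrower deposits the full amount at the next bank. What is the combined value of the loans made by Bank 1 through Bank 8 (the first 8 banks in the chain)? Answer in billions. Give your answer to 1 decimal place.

R14.9 billion

Bank i lends (1 − rr)^i of the original deposit: Bank 1 lends 2.45·0.9380 = 2.2981, Bank 2 lends 2.45·0.9380² ≈ 2.1556, and so on.
Summing a geometric series: total = 2.45·[0.9380·(1 − 0.9380^8) / (1 − 0.9380)] ≈ 14.8535 billion.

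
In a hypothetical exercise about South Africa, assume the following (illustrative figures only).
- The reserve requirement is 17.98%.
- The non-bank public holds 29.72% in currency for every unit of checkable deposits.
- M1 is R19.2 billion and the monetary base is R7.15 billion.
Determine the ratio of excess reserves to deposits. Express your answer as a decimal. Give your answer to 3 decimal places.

Using m = M/MB = 19.2/7.15 ≈ 2.685315. Since m = (1 + c)/(c + rr + e), the denominator satisfies c + rr + e = (1 + c)/m = (1 + 0.2972) / 2.685315 ≈ 0.483072.
With c = 0.2972 and rr = 0.1798, the ratio of excess reserves to deposits is 0.483072 − 0.2972 − 0.1798 = 0.006072.

0.006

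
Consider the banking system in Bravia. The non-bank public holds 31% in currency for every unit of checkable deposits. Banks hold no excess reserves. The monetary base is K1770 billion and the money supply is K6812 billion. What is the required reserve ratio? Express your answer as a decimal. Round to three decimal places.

0.030

Using m = M/MB = 6812/1770 ≈ 3.848588. Since m = (1 + c)/(c + rr + e), the denominator satisfies c + rr + e = (1 + c)/m = (1 + 0.31) / 3.848588 ≈ 0.340385.
With c = 0.31 and e = 0, the required reserve ratio is 0.340385 − 0.31 − 0 = 0.030385.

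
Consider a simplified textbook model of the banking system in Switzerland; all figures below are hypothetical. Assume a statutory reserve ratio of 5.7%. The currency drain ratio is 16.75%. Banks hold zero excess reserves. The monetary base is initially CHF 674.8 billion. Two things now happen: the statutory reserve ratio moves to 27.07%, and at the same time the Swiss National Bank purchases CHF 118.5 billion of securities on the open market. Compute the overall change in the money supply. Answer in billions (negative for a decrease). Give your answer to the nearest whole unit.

Before: m₁ = (1 + 0.1675) / (0.057 + 0.1675) ≈ 5.2004, MB₁ = 674.8, so M₁ = 5.2004 × 674.8 ≈ 3509.2299 billion.
After: m₂ = (1 + 0.1675) / (0.2707 + 0.1675) ≈ 2.6643, MB₂ = 674.8 + 118.5 = 793.3, so M₂ = 2.6643 × 793.3 ≈ 2113.5892 billion.
ΔM = M₂ − M₁ = 2113.5892 − 3509.2299 = -1395.6407 billion.

-1396 billion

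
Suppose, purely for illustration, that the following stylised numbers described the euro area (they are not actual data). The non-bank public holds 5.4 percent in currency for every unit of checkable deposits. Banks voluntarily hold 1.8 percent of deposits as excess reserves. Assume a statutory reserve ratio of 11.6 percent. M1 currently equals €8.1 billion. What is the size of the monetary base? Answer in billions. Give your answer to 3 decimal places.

€1.445 billion

The money multiplier is m = (1 + c) / (rr + e + c) = (1 + 0.054) / (0.116 + 0.018 + 0.054) ≈ 5.60638.
MB = M / m = 8.1 / 5.60638 ≈ 1.4448 billion.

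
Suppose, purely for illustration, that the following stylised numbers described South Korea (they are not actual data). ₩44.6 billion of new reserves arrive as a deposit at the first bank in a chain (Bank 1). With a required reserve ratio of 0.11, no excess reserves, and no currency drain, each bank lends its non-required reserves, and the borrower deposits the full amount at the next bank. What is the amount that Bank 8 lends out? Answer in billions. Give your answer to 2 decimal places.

Each bank lends a fraction (1 − rr) = 0.8900 of the deposit it receives, so Bank 8 receives 44.6·0.8900^7 and lends 44.6·0.8900^8 ≈ 17.5572 billion.

₩17.56 billion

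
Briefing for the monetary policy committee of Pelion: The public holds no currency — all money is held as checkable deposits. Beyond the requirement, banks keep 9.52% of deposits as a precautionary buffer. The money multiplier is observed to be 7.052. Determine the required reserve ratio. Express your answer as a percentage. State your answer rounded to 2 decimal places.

4.66%

Using m = 7.052. Since m = (1 + c)/(c + rr + e), the denominator satisfies c + rr + e = (1 + c)/m = (1 + 0) / 7.052 ≈ 0.141804.
With c = 0 and e = 0.0952, the required reserve ratio is 0.141804 − 0 − 0.0952 = 0.046604.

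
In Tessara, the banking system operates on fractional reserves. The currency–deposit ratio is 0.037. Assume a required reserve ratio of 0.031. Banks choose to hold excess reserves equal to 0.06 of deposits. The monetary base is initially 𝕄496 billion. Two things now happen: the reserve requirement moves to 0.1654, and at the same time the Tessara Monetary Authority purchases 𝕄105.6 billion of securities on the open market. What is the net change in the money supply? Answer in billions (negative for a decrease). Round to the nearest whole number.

Before: m₁ = (1 + 0.037) / (0.031 + 0.06 + 0.037) ≈ 8.1016, MB₁ = 496, so M₁ = 8.1016 × 496 = 4018.3936 billion.
After: m₂ = (1 + 0.037) / (0.1654 + 0.06 + 0.037) ≈ 3.9520, MB₂ = 496 + 105.6 = 601.6, so M₂ = 3.9520 × 601.6 = 2377.5232 billion.
ΔM = M₂ − M₁ = 2377.5232 − 4018.3936 = -1640.8704 billion.

-1641 billion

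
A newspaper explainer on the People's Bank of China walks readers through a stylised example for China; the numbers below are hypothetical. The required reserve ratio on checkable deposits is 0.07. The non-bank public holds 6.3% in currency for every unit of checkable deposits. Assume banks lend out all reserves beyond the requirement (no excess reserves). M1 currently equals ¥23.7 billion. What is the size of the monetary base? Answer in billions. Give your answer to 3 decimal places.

The money multiplier is m = (1 + c) / (rr + c) = (1 + 0.063) / (0.07 + 0.063) ≈ 7.992481.
MB = M / m = 23.7 / 7.992481 ≈ 2.9653 billion.

¥2.965 billion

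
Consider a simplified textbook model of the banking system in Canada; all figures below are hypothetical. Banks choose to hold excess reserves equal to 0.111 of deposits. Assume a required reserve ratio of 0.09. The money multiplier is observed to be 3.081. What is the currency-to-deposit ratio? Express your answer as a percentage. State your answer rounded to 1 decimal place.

18.3%

Using m = 3.081. From m = (1 + c)/(c + rr + e), rearranging gives 1 + c = m·(c + rr + e), so c·(1 − m) = m·(rr + e) − 1.
Hence c = [m·(rr + e) − 1]/(1 − m) = [3.081 × (0.09 + 0.111) − 1] / (1 − 3.081) ≈ 0.182950.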